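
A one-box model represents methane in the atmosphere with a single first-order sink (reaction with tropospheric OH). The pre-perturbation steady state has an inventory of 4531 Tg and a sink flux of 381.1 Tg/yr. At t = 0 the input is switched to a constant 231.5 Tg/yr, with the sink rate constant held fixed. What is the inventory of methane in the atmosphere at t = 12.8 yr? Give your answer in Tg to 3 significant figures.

3360 Tg

τ = M₀/F₀ = 4531/381.1 = 11.89 yr; rate constant k = 1/τ.
New steady state M_∞ = F₁/k = F₁·τ = 231.5 × 11.89 = 2752.4 Tg.
M(t) = M_∞ + (M₀ − M_∞)·e^(−t/τ); t/τ = 12.8/11.89 = 1.077, so e^(−t/τ) = 0.3408.
M(t) = 2752.4 + 1779 × 0.3408 = 3358.4 Tg.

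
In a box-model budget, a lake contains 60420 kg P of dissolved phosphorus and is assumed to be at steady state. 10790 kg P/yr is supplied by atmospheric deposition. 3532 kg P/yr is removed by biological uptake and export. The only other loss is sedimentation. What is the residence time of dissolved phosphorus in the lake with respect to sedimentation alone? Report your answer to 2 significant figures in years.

At steady state ΣF_in = ΣF_out.
ΣF_in = 10790 kg P/yr.
Sedimentation flux = ΣF_in − (3532) = 10790 − 3532 = 7258 kg P/yr.
τ = M / F = 60420 / 7258 = 8.325 yr.

8.3 yr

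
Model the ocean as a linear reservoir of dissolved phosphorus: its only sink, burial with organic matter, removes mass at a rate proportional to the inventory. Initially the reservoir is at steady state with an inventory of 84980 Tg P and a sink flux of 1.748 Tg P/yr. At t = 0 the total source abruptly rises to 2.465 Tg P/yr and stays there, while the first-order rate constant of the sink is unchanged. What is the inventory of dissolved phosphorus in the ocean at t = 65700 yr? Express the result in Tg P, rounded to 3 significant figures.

111000 Tg P

The sink rate constant is k = F₀/M₀ = 1.748/84980 = 2.057×10^-5 yr⁻¹.
Solving dM/dt = F₁ − kM with M(0) = M₀ gives M(t) = F₁/k + (M₀ − F₁/k)·e^(−kt).
F₁/k = 2.465/2.057×10^-5 = 119840 Tg P; kt = 2.057×10^-5 × 65700 = 1.351, e^(−kt) = 0.2589.
M(65700) = 119840 + (84980 − 119840) × 0.2589 = 119840 − 9024 = 110810 Tg P.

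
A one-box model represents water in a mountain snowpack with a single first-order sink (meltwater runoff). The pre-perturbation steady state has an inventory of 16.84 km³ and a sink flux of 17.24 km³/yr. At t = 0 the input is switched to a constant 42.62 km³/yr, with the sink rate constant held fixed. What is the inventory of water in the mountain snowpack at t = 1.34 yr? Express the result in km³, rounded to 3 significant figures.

35.3 km³

τ = M₀/F₀ = 16.84/17.24 = 0.9768 yr; rate constant k = 1/τ.
New steady state M_∞ = F₁/k = F₁·τ = 42.62 × 0.9768 = 41.631 km³.
M(t) = M_∞ + (M₀ − M_∞)·e^(−t/τ); t/τ = 1.34/0.9768 = 1.372, so e^(−t/τ) = 0.2536.
M(t) = 41.631 − 24.79 × 0.2536 = 35.343 km³.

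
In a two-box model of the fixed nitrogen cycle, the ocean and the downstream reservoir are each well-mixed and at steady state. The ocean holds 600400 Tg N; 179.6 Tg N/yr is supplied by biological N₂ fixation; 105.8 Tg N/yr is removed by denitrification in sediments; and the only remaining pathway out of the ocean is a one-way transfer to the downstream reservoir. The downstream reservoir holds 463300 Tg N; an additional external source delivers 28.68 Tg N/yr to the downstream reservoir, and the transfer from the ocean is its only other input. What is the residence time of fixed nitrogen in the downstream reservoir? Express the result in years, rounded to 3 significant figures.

4520 yr

Balance the ocean: ΣF_in = 179.60 Tg N/yr.
Transfer to the downstream reservoir = ΣF_in − (105.8) = 73.800 Tg N/yr.
Total input to the downstream reservoir = 73.800 + 28.68 = 102.48 Tg N/yr; at steady state this equals its total output.
τ = M / F = 463300 / 102.48 = 4521 yr.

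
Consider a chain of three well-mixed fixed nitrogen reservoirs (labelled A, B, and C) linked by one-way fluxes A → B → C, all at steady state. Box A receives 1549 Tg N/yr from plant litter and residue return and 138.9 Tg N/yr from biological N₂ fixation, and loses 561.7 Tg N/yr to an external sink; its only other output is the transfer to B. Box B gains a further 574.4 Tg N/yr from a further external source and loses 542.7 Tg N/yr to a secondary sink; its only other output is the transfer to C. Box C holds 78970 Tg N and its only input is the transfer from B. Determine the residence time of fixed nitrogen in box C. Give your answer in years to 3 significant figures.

Box A: F(A→B) = (1549 + 138.9) − 561.7 = 1126.2 Tg N/yr.
Box B: F(B→C) = (1126.2 + 574.4) − 542.7 = 1157.9 Tg N/yr.
Box C throughput = its input = 1157.9 Tg N/yr; τ = 78970 / 1157.9 = 68.20 yr.

68.2 yr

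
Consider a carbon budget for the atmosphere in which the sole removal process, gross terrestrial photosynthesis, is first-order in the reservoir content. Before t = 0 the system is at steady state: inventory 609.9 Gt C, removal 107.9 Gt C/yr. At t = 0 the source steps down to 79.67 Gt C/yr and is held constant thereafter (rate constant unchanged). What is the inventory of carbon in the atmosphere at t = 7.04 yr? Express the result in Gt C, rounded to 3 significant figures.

Residence time τ = M₀/F₀ = 5.652 yr. The eventual steady state is M_∞ = M₀·(F₁/F₀) = 609.9 × 79.67/107.9 = 450.33 Gt C.
The anomaly ΔM(t) = M(t) − M_∞ decays as ΔM₀·e^(−t/τ) with ΔM₀ = 609.9 − 450.33 = 159.6 Gt C.
At t = 7.04 yr, e^(−t/τ) = e^(−1.245) = 0.2878, so ΔM = 45.92 Gt C and M = 450.33 + 45.92 = 496.26 Gt C.

496 Gt C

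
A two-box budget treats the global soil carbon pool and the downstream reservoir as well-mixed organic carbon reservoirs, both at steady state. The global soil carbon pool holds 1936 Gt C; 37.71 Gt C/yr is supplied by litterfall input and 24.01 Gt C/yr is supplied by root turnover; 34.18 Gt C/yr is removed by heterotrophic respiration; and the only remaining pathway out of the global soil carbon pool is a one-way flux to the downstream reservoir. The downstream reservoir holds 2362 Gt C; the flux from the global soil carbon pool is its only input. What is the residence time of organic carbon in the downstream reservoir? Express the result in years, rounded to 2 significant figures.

86 yr

Balance the global soil carbon pool: ΣF_in = 37.71 + 24.01 = 61.720 Gt C/yr.
Flux to the downstream reservoir = ΣF_in − (34.18) = 27.540 Gt C/yr.
At steady state the output of the downstream reservoir equals its input, 27.540 Gt C/yr.
τ = M / F = 2362 / 27.540 = 85.77 yr.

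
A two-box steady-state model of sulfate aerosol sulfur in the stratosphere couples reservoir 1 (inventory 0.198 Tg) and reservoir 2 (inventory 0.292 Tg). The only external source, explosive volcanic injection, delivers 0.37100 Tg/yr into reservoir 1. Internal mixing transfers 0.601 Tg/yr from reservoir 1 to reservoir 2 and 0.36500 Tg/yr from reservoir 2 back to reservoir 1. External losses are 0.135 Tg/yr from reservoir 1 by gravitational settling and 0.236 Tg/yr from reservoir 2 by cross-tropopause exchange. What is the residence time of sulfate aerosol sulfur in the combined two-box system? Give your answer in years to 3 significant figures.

1.32 yr

For the system as a whole, the A↔B exchange is internal and contributes nothing to the throughput; only the external sinks remove mass.
M_total = 0.198 + 0.292 = 0.49000 Tg.
ΣF_external_out = 0.135 + 0.236 = 0.37100 Tg/yr.
τ = M_total / ΣF_ext = 0.49000 / 0.37100 = 1.321 yr.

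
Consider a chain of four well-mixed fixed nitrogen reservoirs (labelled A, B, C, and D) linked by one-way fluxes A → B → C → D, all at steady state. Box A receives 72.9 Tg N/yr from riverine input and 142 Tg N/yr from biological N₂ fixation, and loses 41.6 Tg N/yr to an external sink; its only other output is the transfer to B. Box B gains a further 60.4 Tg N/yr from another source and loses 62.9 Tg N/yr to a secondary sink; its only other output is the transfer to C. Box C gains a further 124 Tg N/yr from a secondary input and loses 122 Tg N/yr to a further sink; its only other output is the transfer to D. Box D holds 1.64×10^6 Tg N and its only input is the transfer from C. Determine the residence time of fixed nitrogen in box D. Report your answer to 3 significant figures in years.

Box A: F(A→B) = (72.9 + 142) − 41.6 = 173.30 Tg N/yr.
Box B: F(B→C) = (173.30 + 60.4) − 62.9 = 170.80 Tg N/yr.
Box C: F(C→D) = (170.80 + 124) − 122 = 172.80 Tg N/yr.
Box D throughput = its input = 172.80 Tg N/yr; τ = 1.64×10^6 / 172.80 = 9491 yr.

9490 yr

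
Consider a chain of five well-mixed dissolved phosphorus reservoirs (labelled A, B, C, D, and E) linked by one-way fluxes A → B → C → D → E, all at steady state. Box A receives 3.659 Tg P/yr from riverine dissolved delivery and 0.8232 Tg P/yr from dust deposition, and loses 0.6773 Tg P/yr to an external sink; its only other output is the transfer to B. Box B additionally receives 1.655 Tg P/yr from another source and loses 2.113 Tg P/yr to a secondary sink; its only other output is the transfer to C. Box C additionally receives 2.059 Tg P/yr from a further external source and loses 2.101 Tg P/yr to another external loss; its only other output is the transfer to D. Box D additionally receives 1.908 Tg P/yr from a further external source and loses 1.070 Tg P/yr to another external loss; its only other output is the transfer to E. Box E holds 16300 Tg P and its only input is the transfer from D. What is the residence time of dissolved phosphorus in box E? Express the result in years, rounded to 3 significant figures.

3930 yr

Box A: F(A→B) = (3.659 + 0.8232) − 0.6773 = 3.8049 Tg P/yr.
Box B: F(B→C) = (3.8049 + 1.655) − 2.113 = 3.3469 Tg P/yr.
Box C: F(C→D) = (3.3469 + 2.059) − 2.101 = 3.3049 Tg P/yr.
Box D: F(D→E) = (3.3049 + 1.908) − 1.070 = 4.1429 Tg P/yr.
Box E throughput = its input = 4.1429 Tg P/yr; τ = 16300 / 4.1429 = 3934 yr.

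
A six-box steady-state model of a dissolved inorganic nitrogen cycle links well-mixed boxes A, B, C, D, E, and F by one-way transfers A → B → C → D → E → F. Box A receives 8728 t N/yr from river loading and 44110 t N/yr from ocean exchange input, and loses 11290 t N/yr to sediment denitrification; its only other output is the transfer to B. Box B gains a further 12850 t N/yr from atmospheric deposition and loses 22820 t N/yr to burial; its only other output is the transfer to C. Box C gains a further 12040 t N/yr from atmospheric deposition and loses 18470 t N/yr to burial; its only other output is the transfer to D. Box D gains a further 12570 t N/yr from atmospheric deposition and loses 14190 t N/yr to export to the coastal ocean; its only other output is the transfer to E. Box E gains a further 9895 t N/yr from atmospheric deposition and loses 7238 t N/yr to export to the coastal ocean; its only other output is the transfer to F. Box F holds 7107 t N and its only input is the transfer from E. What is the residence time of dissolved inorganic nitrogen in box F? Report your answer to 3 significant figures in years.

0.271 yr

Box A: F(A→B) = (8728 + 44110) − 11290 = 41548 t N/yr.
Box B: F(B→C) = (41548 + 12850) − 22820 = 31578 t N/yr.
Box C: F(C→D) = (31578 + 12040) − 18470 = 25148 t N/yr.
Box D: F(D→E) = (25148 + 12570) − 14190 = 23528 t N/yr.
Box E: F(E→F) = (23528 + 9895) − 7238 = 26185 t N/yr.
Box F throughput = its input = 26185 t N/yr; τ = 7107 / 26185 = 0.2714 yr.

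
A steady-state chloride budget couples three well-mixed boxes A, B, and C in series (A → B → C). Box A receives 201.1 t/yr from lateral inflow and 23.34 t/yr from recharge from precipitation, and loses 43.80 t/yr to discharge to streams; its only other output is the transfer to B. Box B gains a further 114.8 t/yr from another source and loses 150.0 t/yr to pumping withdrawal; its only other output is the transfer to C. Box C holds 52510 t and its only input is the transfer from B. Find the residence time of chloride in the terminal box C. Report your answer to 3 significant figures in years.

Box A: F(A→B) = (201.1 + 23.34) − 43.80 = 180.64 t/yr.
Box B: F(B→C) = (180.64 + 114.8) − 150.0 = 145.44 t/yr.
Box C throughput = its input = 145.44 t/yr; τ = 52510 / 145.44 = 361.0 yr.

361 yr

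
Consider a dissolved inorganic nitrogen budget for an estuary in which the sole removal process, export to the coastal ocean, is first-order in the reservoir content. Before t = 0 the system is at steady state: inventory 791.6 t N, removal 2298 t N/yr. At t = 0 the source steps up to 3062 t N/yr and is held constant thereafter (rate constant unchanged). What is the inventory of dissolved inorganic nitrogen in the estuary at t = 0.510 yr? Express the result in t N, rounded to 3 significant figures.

Residence time τ = M₀/F₀ = 0.3445 yr. The eventual steady state is M_∞ = M₀·(F₁/F₀) = 791.6 × 3062/2298 = 1054.8 t N.
The anomaly ΔM(t) = M(t) − M_∞ decays as ΔM₀·e^(−t/τ) with ΔM₀ = 791.6 − 1054.8 = −263.2 t N.
At t = 0.510 yr, e^(−t/τ) = e^(−1.481) = 0.2275, so ΔM = −59.88 t N and M = 1054.8 − 59.88 = 994.90 t N.

995 t N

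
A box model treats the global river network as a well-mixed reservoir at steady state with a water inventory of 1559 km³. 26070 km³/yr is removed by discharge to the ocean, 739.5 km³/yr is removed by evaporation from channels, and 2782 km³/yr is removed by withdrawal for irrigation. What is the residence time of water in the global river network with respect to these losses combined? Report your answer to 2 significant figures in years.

Total removal = 26070 + 739.5 + 2782 = 29592 km³/yr.
τ = M / ΣF_out = 1559 / 29592 = 0.05268 yr.

0.053 yr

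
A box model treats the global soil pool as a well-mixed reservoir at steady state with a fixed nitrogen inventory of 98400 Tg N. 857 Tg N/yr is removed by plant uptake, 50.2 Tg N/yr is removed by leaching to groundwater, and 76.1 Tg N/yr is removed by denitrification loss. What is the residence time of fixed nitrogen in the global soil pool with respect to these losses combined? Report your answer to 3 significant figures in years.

Total removal = 857.0 + 50.20 + 76.10 = 983.30 Tg N/yr.
τ = M / ΣF_out = 98400 / 983.30 = 100.1 yr.

100 yr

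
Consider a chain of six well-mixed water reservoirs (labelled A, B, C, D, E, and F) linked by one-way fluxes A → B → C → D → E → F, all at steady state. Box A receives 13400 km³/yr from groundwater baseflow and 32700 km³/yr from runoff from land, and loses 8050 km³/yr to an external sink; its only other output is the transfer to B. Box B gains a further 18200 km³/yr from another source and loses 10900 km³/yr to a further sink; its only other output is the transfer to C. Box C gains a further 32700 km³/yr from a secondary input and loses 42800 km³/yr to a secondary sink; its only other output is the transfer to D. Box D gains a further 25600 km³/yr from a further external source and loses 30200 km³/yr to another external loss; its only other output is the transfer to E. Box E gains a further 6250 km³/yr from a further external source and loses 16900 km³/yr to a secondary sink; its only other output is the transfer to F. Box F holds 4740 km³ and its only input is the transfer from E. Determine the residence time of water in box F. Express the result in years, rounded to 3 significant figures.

0.237 yr

Box A: F(A→B) = (13400 + 32700) − 8050 = 38050 km³/yr.
Box B: F(B→C) = (38050 + 18200) − 10900 = 45350 km³/yr.
Box C: F(C→D) = (45350 + 32700) − 42800 = 35250 km³/yr.
Box D: F(D→E) = (35250 + 25600) − 30200 = 30650 km³/yr.
Box E: F(E→F) = (30650 + 6250) − 16900 = 20000 km³/yr.
Box F throughput = its input = 20000 km³/yr; τ = 4740 / 20000 = 0.2370 yr.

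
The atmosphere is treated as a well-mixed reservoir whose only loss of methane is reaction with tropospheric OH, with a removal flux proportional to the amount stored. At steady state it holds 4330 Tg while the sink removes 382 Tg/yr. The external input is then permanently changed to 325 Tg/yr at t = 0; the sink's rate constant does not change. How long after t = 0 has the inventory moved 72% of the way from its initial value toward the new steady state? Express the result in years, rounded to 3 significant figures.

14.4 yr

τ = M₀/F₀ = 4330/382 = 11.34 yr.
The remaining gap fraction is e^(−t/τ); 72% covered ⇒ e^(−t/τ) = 0.280.
t = −τ ln(0.280) = 11.34 × 1.273 = 14.43 yr.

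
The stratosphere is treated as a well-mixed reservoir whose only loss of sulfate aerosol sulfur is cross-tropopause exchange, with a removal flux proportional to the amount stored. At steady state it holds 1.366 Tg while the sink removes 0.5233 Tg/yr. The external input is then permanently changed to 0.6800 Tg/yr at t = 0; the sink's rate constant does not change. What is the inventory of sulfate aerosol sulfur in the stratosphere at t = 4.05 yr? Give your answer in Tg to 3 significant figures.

The sink rate constant is k = F₀/M₀ = 0.5233/1.366 = 0.3831 yr⁻¹.
Solving dM/dt = F₁ − kM with M(0) = M₀ gives M(t) = F₁/k + (M₀ − F₁/k)·e^(−kt).
F₁/k = 0.6800/0.3831 = 1.7750 Tg; kt = 0.3831 × 4.05 = 1.552, e^(−kt) = 0.2119.
M(4.05) = 1.7750 + (1.366 − 1.7750) × 0.2119 = 1.7750 − 0.08669 = 1.6884 Tg.

1.69 Tg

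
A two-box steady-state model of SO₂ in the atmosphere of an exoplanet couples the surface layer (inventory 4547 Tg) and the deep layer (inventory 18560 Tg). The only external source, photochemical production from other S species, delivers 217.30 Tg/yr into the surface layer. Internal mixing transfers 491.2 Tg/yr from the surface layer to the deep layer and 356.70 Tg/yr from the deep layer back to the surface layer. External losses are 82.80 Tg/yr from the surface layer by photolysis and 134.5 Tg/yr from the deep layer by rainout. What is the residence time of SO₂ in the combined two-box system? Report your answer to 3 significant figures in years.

Residence time in the combined system uses the total inventory and the total *external* removal — internal exchanges between the two boxes cancel.
M_total = 4547 + 18560 = 23107 Tg.
ΣF_external_out = 82.80 + 134.5 = 217.30 Tg/yr.
τ = M_total / ΣF_ext = 23107 / 217.30 = 106.3 yr.

106 yr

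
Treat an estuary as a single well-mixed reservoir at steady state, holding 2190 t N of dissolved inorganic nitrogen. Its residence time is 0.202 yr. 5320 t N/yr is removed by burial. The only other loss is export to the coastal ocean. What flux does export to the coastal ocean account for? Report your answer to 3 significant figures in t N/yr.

5520 t N/yr

Total removal F = M/τ = 2190 / 0.202 = 10840 t N/yr.
Export to the coastal ocean = F − (5320) = 10840 − 5320 = 5522 t N/yr.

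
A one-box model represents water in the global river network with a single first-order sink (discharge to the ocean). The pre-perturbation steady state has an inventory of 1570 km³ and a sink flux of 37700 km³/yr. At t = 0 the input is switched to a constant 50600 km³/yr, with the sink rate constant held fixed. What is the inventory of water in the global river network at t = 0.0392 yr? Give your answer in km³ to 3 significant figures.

1900 km³

The sink rate constant is k = F₀/M₀ = 37700/1570 = 24.01 yr⁻¹.
Solving dM/dt = F₁ − kM with M(0) = M₀ gives M(t) = F₁/k + (M₀ − F₁/k)·e^(−kt).
F₁/k = 50600/24.01 = 2107.2 km³; kt = 24.01 × 0.0392 = 0.9413, e^(−kt) = 0.3901.
M(0.0392) = 2107.2 + (1570 − 2107.2) × 0.3901 = 2107.2 − 209.6 = 1897.6 km³.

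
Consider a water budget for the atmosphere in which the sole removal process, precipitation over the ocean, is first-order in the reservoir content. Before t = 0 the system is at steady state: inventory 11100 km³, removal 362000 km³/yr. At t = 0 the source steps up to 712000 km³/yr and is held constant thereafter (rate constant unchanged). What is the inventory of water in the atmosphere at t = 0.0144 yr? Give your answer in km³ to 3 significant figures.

15100 km³

The sink rate constant is k = F₀/M₀ = 362000/11100 = 32.61 yr⁻¹.
Solving dM/dt = F₁ − kM with M(0) = M₀ gives M(t) = F₁/k + (M₀ − F₁/k)·e^(−kt).
F₁/k = 712000/32.61 = 21832 km³; kt = 32.61 × 0.0144 = 0.4696, e^(−kt) = 0.6252.
M(0.0144) = 21832 + (11100 − 21832) × 0.6252 = 21832 − 6710 = 15122 km³.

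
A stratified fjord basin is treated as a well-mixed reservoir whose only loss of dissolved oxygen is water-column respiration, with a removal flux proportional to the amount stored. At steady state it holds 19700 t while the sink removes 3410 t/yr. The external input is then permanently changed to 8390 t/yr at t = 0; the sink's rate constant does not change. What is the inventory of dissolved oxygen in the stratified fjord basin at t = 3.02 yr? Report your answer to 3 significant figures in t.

The sink rate constant is k = F₀/M₀ = 3410/19700 = 0.1731 yr⁻¹.
Solving dM/dt = F₁ − kM with M(0) = M₀ gives M(t) = F₁/k + (M₀ − F₁/k)·e^(−kt).
F₁/k = 8390/0.1731 = 48470 t; kt = 0.1731 × 3.02 = 0.5228, e^(−kt) = 0.5929.
M(3.02) = 48470 + (19700 − 48470) × 0.5929 = 48470 − 17060 = 31413 t.

31400 t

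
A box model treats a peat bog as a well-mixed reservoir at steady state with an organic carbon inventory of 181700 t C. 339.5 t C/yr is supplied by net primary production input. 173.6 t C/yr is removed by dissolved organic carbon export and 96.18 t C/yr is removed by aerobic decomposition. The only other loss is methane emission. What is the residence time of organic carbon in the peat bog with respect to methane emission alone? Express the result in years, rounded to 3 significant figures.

2610 yr

At steady state ΣF_in = ΣF_out.
ΣF_in = 339.50 t C/yr.
Methane emission flux = ΣF_in − (173.6 + 96.18) = 339.50 − 269.8 = 69.72 t C/yr.
τ = M / F = 181700 / 69.72 = 2606 yr.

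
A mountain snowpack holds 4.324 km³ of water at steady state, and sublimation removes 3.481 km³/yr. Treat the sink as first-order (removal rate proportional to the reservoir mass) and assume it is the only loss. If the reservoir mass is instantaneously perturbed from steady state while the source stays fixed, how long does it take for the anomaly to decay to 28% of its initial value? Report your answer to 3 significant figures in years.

For a linear reservoir the anomaly decays as exp(−t/τ) with τ = M/F = 4.324/3.481 = 1.242 yr.
exp(−t/τ) = 0.28 ⇒ t = −τ ln(0.28) = 1.242 × 1.273 = 1.581 yr.

1.58 yr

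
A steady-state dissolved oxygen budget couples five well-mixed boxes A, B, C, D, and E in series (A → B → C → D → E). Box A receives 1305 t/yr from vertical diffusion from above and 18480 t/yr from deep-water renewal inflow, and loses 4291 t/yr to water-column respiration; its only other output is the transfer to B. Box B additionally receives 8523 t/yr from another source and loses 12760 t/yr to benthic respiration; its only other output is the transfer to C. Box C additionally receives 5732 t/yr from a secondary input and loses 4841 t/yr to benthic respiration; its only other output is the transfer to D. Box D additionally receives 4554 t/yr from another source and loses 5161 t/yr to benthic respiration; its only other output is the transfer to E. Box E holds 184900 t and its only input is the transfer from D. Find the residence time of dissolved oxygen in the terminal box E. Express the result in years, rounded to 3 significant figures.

Box A: F(A→B) = (1305 + 18480) − 4291 = 15494 t/yr.
Box B: F(B→C) = (15494 + 8523) − 12760 = 11257 t/yr.
Box C: F(C→D) = (11257 + 5732) − 4841 = 12148 t/yr.
Box D: F(D→E) = (12148 + 4554) − 5161 = 11541 t/yr.
Box E throughput = its input = 11541 t/yr; τ = 184900 / 11541 = 16.02 yr.

16.0 yr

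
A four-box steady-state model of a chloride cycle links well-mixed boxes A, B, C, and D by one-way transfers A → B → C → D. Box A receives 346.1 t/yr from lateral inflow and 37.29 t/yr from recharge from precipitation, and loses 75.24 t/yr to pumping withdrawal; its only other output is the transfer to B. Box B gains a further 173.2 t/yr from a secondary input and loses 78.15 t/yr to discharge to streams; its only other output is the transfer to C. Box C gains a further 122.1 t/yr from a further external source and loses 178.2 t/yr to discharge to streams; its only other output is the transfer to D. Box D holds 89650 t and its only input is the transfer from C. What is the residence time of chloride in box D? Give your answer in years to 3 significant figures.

Box A: F(A→B) = (346.1 + 37.29) − 75.24 = 308.15 t/yr.
Box B: F(B→C) = (308.15 + 173.2) − 78.15 = 403.20 t/yr.
Box C: F(C→D) = (403.20 + 122.1) − 178.2 = 347.10 t/yr.
Box D throughput = its input = 347.10 t/yr; τ = 89650 / 347.10 = 258.3 yr.

258 yr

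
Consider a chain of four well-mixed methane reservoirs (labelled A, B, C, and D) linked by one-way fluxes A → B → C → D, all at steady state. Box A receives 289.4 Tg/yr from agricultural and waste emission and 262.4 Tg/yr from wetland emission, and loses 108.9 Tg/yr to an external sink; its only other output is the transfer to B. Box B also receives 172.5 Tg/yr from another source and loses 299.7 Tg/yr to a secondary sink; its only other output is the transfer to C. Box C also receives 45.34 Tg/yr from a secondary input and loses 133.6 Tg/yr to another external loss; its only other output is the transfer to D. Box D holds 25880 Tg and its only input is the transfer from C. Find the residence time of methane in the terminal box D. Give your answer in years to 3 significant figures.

Box A: F(A→B) = (289.4 + 262.4) − 108.9 = 442.90 Tg/yr.
Box B: F(B→C) = (442.90 + 172.5) − 299.7 = 315.70 Tg/yr.
Box C: F(C→D) = (315.70 + 45.34) − 133.6 = 227.44 Tg/yr.
Box D throughput = its input = 227.44 Tg/yr; τ = 25880 / 227.44 = 113.8 yr.

114 yr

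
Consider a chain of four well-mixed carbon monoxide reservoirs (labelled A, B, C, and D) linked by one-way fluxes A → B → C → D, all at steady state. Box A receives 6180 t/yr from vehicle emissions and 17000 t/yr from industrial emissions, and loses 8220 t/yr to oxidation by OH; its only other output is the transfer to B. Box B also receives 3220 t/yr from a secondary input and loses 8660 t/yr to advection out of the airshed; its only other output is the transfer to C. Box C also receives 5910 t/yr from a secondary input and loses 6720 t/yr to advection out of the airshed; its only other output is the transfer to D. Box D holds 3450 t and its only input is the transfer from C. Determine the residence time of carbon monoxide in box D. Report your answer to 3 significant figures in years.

Box A: F(A→B) = (6180 + 17000) − 8220 = 14960 t/yr.
Box B: F(B→C) = (14960 + 3220) − 8660 = 9520.0 t/yr.
Box C: F(C→D) = (9520.0 + 5910) − 6720 = 8710.0 t/yr.
Box D throughput = its input = 8710.0 t/yr; τ = 3450 / 8710.0 = 0.3961 yr.

0.396 yr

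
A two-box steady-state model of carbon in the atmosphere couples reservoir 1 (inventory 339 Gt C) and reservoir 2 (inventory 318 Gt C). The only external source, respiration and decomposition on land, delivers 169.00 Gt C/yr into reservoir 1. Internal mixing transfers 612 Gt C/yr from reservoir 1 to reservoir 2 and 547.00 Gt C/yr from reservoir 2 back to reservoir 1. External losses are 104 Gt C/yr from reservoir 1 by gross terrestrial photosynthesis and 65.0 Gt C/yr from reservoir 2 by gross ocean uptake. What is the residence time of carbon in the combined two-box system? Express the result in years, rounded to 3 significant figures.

3.89 yr

For the system as a whole, the A↔B exchange is internal and contributes nothing to the throughput; only the external sinks remove mass.
M_total = 339 + 318 = 657.00 Gt C.
ΣF_external_out = 104 + 65.0 = 169.00 Gt C/yr.
τ = M_total / ΣF_ext = 657.00 / 169.00 = 3.888 yr.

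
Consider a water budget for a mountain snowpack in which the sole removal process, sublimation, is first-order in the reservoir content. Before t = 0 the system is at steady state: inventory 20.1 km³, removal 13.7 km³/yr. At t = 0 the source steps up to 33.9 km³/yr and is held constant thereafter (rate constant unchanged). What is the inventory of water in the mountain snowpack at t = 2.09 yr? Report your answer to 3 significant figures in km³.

Residence time τ = M₀/F₀ = 1.467 yr. The eventual steady state is M_∞ = M₀·(F₁/F₀) = 20.1 × 33.9/13.7 = 49.736 km³.
The anomaly ΔM(t) = M(t) − M_∞ decays as ΔM₀·e^(−t/τ) with ΔM₀ = 20.1 − 49.736 = −29.64 km³.
At t = 2.09 yr, e^(−t/τ) = e^(−1.425) = 0.2406, so ΔM = −7.131 km³ and M = 49.736 − 7.131 = 42.605 km³.

42.6 km³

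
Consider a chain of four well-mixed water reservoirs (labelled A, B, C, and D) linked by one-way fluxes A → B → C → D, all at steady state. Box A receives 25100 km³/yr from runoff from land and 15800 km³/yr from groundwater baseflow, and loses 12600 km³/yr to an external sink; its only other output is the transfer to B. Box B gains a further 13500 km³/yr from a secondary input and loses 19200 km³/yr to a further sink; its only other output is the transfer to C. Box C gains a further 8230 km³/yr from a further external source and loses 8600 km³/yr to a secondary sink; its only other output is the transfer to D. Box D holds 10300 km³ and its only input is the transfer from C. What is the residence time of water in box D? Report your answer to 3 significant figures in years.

Box A: F(A→B) = (25100 + 15800) − 12600 = 28300 km³/yr.
Box B: F(B→C) = (28300 + 13500) − 19200 = 22600 km³/yr.
Box C: F(C→D) = (22600 + 8230) − 8600 = 22230 km³/yr.
Box D throughput = its input = 22230 km³/yr; τ = 10300 / 22230 = 0.4633 yr.

0.463 yr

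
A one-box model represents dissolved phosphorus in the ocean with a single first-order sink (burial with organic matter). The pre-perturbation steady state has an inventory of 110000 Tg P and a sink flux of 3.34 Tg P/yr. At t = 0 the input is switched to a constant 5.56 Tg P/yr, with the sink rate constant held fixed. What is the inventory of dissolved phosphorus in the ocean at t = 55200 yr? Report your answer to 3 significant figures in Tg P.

169000 Tg P

The sink rate constant is k = F₀/M₀ = 3.34/110000 = 3.036×10^-5 yr⁻¹.
Solving dM/dt = F₁ − kM with M(0) = M₀ gives M(t) = F₁/k + (M₀ − F₁/k)·e^(−kt).
F₁/k = 5.56/3.036×10^-5 = 183110 Tg P; kt = 3.036×10^-5 × 55200 = 1.676, e^(−kt) = 0.1871.
M(55200) = 183110 + (110000 − 183110) × 0.1871 = 183110 − 13680 = 169430 Tg P.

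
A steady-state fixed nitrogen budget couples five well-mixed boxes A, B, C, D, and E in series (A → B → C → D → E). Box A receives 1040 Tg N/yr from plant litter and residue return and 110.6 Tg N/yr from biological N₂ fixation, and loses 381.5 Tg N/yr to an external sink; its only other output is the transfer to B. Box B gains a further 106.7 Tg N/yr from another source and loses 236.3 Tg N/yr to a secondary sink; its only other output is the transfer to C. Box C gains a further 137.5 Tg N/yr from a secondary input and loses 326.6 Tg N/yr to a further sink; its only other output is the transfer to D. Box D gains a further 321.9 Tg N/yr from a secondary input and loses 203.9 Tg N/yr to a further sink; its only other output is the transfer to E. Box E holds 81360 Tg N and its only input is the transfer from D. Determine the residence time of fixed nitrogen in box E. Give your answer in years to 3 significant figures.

143 yr

Box A: F(A→B) = (1040 + 110.6) − 381.5 = 769.10 Tg N/yr.
Box B: F(B→C) = (769.10 + 106.7) − 236.3 = 639.50 Tg N/yr.
Box C: F(C→D) = (639.50 + 137.5) − 326.6 = 450.40 Tg N/yr.
Box D: F(D→E) = (450.40 + 321.9) − 203.9 = 568.40 Tg N/yr.
Box E throughput = its input = 568.40 Tg N/yr; τ = 81360 / 568.40 = 143.1 yr.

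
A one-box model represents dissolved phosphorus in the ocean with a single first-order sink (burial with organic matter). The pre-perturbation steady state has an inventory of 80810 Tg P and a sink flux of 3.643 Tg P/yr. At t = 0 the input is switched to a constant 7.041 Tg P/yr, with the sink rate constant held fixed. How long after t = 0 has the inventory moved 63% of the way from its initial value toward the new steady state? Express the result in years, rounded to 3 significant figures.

τ = M₀/F₀ = 80810/3.643 = 22180 yr.
The remaining gap fraction is e^(−t/τ); 63% covered ⇒ e^(−t/τ) = 0.370.
t = −τ ln(0.370) = 22180 × 0.9943 = 22050 yr.

22100 yr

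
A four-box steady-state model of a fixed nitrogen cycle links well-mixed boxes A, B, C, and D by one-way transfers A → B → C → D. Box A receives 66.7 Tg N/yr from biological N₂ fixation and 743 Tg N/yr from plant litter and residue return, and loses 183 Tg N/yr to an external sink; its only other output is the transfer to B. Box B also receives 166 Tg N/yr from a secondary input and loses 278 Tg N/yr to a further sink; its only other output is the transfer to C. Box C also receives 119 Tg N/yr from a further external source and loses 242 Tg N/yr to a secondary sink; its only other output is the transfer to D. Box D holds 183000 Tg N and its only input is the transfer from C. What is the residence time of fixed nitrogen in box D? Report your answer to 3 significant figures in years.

Box A: F(A→B) = (66.7 + 743) − 183 = 626.70 Tg N/yr.
Box B: F(B→C) = (626.70 + 166) − 278 = 514.70 Tg N/yr.
Box C: F(C→D) = (514.70 + 119) − 242 = 391.70 Tg N/yr.
Box D throughput = its input = 391.70 Tg N/yr; τ = 183000 / 391.70 = 467.2 yr.

467 yr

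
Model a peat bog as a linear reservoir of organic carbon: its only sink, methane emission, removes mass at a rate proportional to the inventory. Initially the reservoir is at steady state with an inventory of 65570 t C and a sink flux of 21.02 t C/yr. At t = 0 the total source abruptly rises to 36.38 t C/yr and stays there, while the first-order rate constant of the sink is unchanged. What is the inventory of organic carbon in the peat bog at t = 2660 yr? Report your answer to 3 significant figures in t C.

93100 t C

τ = M₀/F₀ = 65570/21.02 = 3119 yr; rate constant k = 1/τ.
New steady state M_∞ = F₁/k = F₁·τ = 36.38 × 3119 = 113480 t C.
M(t) = M_∞ + (M₀ − M_∞)·e^(−t/τ); t/τ = 2660/3119 = 0.8527, so e^(−t/τ) = 0.4263.
M(t) = 113480 − 47910 × 0.4263 = 93061 t C.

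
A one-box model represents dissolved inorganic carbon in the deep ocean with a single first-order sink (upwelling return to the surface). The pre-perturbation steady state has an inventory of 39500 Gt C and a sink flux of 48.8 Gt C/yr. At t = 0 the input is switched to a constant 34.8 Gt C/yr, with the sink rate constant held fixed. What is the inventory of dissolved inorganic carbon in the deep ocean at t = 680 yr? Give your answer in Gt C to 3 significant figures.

The sink rate constant is k = F₀/M₀ = 48.8/39500 = 0.001235 yr⁻¹.
Solving dM/dt = F₁ − kM with M(0) = M₀ gives M(t) = F₁/k + (M₀ − F₁/k)·e^(−kt).
F₁/k = 34.8/0.001235 = 28168 Gt C; kt = 0.001235 × 680 = 0.8401, e^(−kt) = 0.4317.
M(680) = 28168 + (39500 − 28168) × 0.4317 = 28168 + 4892 = 33060 Gt C.

33100 Gt C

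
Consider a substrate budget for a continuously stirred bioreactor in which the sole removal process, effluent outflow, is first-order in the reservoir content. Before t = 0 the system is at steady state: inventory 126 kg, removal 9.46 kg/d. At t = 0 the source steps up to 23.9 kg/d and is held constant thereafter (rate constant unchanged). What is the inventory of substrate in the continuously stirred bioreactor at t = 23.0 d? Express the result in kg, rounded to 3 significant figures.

284 kg

Residence time τ = M₀/F₀ = 13.32 d. The eventual steady state is M_∞ = M₀·(F₁/F₀) = 126 × 23.9/9.46 = 318.33 kg.
The anomaly ΔM(t) = M(t) − M_∞ decays as ΔM₀·e^(−t/τ) with ΔM₀ = 126 − 318.33 = −192.3 kg.
At t = 23.0 d, e^(−t/τ) = e^(−1.727) = 0.1778, so ΔM = −34.21 kg and M = 318.33 − 34.21 = 284.12 kg.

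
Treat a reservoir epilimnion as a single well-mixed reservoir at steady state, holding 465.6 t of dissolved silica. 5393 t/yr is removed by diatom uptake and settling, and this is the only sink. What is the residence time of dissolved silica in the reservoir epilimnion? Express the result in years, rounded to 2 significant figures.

0.086 yr

τ = M / F = 465.6 / 5393 = 0.08633 yr.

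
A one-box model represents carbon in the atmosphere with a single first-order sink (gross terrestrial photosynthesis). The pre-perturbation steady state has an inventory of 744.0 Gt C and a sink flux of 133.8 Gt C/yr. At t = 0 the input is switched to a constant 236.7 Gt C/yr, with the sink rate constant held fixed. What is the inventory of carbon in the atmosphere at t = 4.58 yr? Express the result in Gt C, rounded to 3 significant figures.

1070 Gt C

Residence time τ = M₀/F₀ = 5.561 yr. The eventual steady state is M_∞ = M₀·(F₁/F₀) = 744.0 × 236.7/133.8 = 1316.2 Gt C.
The anomaly ΔM(t) = M(t) − M_∞ decays as ΔM₀·e^(−t/τ) with ΔM₀ = 744.0 − 1316.2 = −572.2 Gt C.
At t = 4.58 yr, e^(−t/τ) = e^(−0.8237) = 0.4388, so ΔM = −251.1 Gt C and M = 1316.2 − 251.1 = 1065.1 Gt C.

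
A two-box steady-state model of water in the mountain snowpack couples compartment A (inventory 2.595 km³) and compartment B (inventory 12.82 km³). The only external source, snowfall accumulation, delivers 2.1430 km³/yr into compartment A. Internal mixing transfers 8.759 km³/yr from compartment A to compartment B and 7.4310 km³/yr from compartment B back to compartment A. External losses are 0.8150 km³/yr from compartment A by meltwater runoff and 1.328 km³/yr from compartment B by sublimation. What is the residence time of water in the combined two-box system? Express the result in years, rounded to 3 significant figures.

Treat the two boxes together as one reservoir: the mixing fluxes between them are internal recycling, so τ = ΣM / Σ(external losses).
M_total = 2.595 + 12.82 = 15.415 km³.
ΣF_external_out = 0.8150 + 1.328 = 2.1430 km³/yr.
τ = M_total / ΣF_ext = 15.415 / 2.1430 = 7.193 yr.

7.19 yr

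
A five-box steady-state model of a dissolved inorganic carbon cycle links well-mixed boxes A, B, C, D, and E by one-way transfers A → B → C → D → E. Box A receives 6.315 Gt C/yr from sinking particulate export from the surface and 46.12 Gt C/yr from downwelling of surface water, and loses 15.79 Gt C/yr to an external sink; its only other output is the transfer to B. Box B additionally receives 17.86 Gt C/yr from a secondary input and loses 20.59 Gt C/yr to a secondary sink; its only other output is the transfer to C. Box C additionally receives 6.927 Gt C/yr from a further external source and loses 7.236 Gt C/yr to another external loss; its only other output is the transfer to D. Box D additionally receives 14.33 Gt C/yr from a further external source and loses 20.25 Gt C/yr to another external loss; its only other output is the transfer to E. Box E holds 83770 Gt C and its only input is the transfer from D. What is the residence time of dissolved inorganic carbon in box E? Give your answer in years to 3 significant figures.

3030 yr

Box A: F(A→B) = (6.315 + 46.12) − 15.79 = 36.645 Gt C/yr.
Box B: F(B→C) = (36.645 + 17.86) − 20.59 = 33.915 Gt C/yr.
Box C: F(C→D) = (33.915 + 6.927) − 7.236 = 33.606 Gt C/yr.
Box D: F(D→E) = (33.606 + 14.33) − 20.25 = 27.686 Gt C/yr.
Box E throughput = its input = 27.686 Gt C/yr; τ = 83770 / 27.686 = 3026 yr.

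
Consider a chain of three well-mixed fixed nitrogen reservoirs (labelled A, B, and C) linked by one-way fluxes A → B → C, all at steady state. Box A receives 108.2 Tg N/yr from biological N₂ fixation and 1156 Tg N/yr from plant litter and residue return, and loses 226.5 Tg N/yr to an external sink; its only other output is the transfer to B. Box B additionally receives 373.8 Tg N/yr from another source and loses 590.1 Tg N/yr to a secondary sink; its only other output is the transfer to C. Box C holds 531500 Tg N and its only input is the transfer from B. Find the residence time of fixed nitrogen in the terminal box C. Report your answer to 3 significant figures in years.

Box A: F(A→B) = (108.2 + 1156) − 226.5 = 1037.7 Tg N/yr.
Box B: F(B→C) = (1037.7 + 373.8) − 590.1 = 821.40 Tg N/yr.
Box C throughput = its input = 821.40 Tg N/yr; τ = 531500 / 821.40 = 647.1 yr.

647 yr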